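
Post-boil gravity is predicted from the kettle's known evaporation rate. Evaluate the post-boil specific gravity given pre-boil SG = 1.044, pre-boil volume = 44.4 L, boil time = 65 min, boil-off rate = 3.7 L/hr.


V_post = V_pre − rate·(t/60);  SG_post = 1 + (SG_pre−1)·V_pre/V_post
V_post = 44.4 − 3.7·(65/60) = 40.3917
SG_post = 1 + (1.044 − 1)·44.4/40.3917

1.0484


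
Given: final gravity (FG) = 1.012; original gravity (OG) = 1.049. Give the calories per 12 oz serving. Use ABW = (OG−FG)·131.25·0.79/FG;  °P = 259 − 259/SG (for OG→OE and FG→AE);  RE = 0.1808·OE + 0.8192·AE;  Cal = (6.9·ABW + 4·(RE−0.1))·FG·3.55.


ABW = (1.049 − 1.012)·131.25·0.79/1.012 = 3.7909
OE = 259 − 259/1.049 = 12.0982 °P
AE = 259 − 259/1.012 = 3.0711 °P
RE = 0.1808·12.0982 + 0.8192·3.0711 = 4.7032 °P
Cal = (6.9·3.7909 + 4·(4.7032−0.1))·1.012·3.55

160.1239 kcal


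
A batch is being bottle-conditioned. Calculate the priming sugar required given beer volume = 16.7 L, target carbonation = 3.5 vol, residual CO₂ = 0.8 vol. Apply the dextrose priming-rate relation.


sugar = (target − residual)·4.0·V
sugar = (3.5 − 0.8)·4.0·16.7

180.3600 g


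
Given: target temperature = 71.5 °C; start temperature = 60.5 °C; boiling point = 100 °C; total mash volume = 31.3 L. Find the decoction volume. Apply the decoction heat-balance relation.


V_dec = V_total·(T_target − T_start)/(T_boil − T_start)
V_dec = 31.3·(71.5 − 60.5)/(100 − 60.5)

8.7165 L


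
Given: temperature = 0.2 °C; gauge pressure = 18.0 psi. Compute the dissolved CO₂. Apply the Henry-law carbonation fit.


vols = (P + 14.695)·(0.01821 + 0.09011·e^(−0.04·T))
vols = (18.0 + 14.695)·(0.01821 + 0.09011·e^(−0.04·0.2))

3.5180 volumes


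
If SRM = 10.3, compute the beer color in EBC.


EBC = SRM · 1.97
EBC = 10.3 · 1.97

20.2910 EBC


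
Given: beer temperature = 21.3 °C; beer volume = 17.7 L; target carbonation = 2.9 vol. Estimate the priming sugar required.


residual = 14.695·(0.01821 + 0.09011·e^(−0.04·T));  sugar = (target − residual)·4.0·V
residual = 14.695·(0.01821 + 0.09011·e^(−0.04·21.3)) = 0.8324
sugar = (2.9 − 0.8324)·4.0·17.7

146.3837 g


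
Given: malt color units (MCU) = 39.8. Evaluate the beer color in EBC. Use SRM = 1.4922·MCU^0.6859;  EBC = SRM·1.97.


SRM = 1.4922·39.8^0.6859 = 18.6718
EBC = 18.6718·1.97

36.7835 EBC


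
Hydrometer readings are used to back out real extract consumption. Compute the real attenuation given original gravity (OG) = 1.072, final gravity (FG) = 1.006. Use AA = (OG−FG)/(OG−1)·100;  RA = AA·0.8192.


AA = (1.072 − 1.006)/(1.072 − 1)·100 = 91.6667
RA = 91.6667·0.8192

75.0933 %


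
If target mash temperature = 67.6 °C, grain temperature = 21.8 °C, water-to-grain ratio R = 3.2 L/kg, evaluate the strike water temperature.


T_strike = (0.41/R)·(T_mash − T_grain) + T_mash
T_strike = (0.41/3.2)·(67.6 − 21.8) + 67.6

73.4681 °C


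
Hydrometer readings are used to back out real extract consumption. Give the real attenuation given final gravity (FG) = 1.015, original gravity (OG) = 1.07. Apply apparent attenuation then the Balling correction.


AA = (OG−FG)/(OG−1)·100;  RA = AA·0.8192
AA = (1.07 − 1.015)/(1.07 − 1)·100 = 78.5714
RA = 78.5714·0.8192

64.3657 %


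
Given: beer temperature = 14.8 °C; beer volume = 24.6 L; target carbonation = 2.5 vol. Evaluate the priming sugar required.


residual = 14.695·(0.01821 + 0.09011·e^(−0.04·T));  sugar = (target − residual)·4.0·V
residual = 14.695·(0.01821 + 0.09011·e^(−0.04·14.8)) = 1.0002
sugar = (2.5 − 1.0002)·4.0·24.6

147.5851 g


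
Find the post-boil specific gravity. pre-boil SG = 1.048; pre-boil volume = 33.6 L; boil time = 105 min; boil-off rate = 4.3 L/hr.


V_post = V_pre − rate·(t/60);  SG_post = 1 + (SG_pre−1)·V_pre/V_post
V_post = 33.6 − 4.3·(105/60) = 26.0750
SG_post = 1 + (1.048 − 1)·33.6/26.0750

1.0619


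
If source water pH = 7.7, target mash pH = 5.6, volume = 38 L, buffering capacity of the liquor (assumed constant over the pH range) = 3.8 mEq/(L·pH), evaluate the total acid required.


acid = buffering capacity · (pH_source − pH_target) · V
acid = 3.8 · (7.7 − 5.6) · 38

303.2400 mEq


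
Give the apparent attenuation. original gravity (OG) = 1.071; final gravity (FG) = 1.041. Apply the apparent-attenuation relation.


AA = (OG − FG)/(OG − 1) · 100
AA = (1.071 − 1.041)/(1.071 − 1) · 100

42.2535 %


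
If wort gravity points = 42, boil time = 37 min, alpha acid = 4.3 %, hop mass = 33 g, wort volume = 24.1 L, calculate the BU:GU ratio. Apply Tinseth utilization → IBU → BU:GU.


U = 1.65·0.000125^(GP/1000)·(1−e^(−0.04t))/4.15;  IBU = (α/100)·m·U·1000/V;  BU:GU = IBU/GP
U = 1.65·0.000125^(42/1000)·(1−e^(−0.04·37))/4.15 = 0.2105
IBU = (4.3/100)·33·0.2105·1000/24.1 = 12.3963
BU:GU = 12.3963/42

0.2952


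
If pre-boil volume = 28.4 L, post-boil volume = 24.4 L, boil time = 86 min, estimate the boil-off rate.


rate = (V_pre − V_post) / (t_min/60)
rate = (28.4 − 24.4) / (86/60)

2.7907 L/hr


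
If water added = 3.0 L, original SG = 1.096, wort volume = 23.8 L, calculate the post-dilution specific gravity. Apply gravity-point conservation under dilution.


SG_new = 1 + (SG_old − 1)·V_old/(V_old + V_water)
pts = (1.096 − 1)·1000·23.8/(23.8 + 3.0) = 85.2537
SG_new = 1 + 85.2537/1000

1.0853


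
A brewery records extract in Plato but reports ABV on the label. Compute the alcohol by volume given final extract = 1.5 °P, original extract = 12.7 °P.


SG = 259/(259 − P);  ABV = (OG − FG)·131.25
OG = 259/(259 − 12.7) = 1.0516
FG = 259/(259 − 1.5) = 1.0058
ABV = (1.0516 − 1.0058)·131.25

6.0031 % ABV


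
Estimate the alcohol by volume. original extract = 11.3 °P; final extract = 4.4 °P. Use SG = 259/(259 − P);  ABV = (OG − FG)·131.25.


OG = 259/(259 − 11.3) = 1.0456
FG = 259/(259 − 4.4) = 1.0173
ABV = (1.0456 − 1.0173)·131.25

3.7193 % ABV


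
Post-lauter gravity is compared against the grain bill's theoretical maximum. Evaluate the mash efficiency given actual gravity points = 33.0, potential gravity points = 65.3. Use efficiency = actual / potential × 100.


efficiency = 33.0 / 65.3 × 100

50.5360 %


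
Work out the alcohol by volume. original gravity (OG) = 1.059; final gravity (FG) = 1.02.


ABV = (OG − FG) · 131.25
ABV = (1.059 − 1.02) · 131.25

5.1187 % ABV


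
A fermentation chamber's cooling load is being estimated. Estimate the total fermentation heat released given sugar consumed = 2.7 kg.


Q = m_sugar · 590 kJ/kg
Q = 2.7 · 590

1593.0000 kJ


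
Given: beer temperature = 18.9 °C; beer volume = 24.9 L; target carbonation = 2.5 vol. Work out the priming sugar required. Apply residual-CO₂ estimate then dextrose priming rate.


residual = 14.695·(0.01821 + 0.09011·e^(−0.04·T));  sugar = (target − residual)·4.0·V
residual = 14.695·(0.01821 + 0.09011·e^(−0.04·18.9)) = 0.8893
sugar = (2.5 − 0.8893)·4.0·24.9

160.4211 g


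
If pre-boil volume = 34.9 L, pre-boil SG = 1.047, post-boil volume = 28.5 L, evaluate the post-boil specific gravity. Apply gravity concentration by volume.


SG_post = 1 + (SG_pre − 1)·V_pre/V_post
pts_pre = (1.047 − 1)·1000 = 47.0000
pts_post = 47.0000·34.9/28.5 = 57.5544
SG_post = 1 + 57.5544/1000

1.0576


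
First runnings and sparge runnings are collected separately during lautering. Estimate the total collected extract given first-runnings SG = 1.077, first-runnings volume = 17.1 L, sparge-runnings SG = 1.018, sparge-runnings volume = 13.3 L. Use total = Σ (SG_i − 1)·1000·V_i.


first = (1.077 − 1)·1000·17.1 = 1316.7000
sparge = (1.018 − 1)·1000·13.3 = 239.4000
total = 1316.7000 + 239.4000

1556.1000 gravity·L


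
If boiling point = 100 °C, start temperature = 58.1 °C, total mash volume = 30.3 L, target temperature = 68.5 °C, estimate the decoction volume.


V_dec = V_total·(T_target − T_start)/(T_boil − T_start)
V_dec = 30.3·(68.5 − 58.1)/(100 − 58.1)

7.5208 L


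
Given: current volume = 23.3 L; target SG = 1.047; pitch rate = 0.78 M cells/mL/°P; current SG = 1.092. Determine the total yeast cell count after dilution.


V_w = V·((SG_c−1)/(SG_t−1)−1);  °P = 259 − 259/SG_t;  cells = rate·(V+V_w)·°P
V_w = 23.3·((1.092−1)/(1.047−1)−1) = 22.3085
V_final = 23.3 + 22.3085 = 45.6085
°P = 259 − 259/1.047 = 11.6266
cells = 0.78·45.6085·11.6266

413.6104 billion cells


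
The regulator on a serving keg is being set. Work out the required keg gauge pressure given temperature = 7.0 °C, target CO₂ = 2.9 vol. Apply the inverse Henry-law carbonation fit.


psi = vols/(0.01821 + 0.09011·e^(−0.04·T)) − 14.695
psi = 2.9/(0.01821 + 0.09011·e^(−0.04·7.0)) − 14.695

18.9034 psi


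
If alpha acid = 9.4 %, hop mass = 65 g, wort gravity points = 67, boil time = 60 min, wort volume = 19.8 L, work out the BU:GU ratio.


U = 1.65·0.000125^(GP/1000)·(1−e^(−0.04t))/4.15;  IBU = (α/100)·m·U·1000/V;  BU:GU = IBU/GP
U = 1.65·0.000125^(67/1000)·(1−e^(−0.04·60))/4.15 = 0.1980
IBU = (9.4/100)·65·0.1980·1000/19.8 = 61.0947
BU:GU = 61.0947/67

0.9119


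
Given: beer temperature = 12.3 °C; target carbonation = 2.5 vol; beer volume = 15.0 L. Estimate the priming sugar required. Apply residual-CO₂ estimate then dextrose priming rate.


residual = 14.695·(0.01821 + 0.09011·e^(−0.04·T));  sugar = (target − residual)·4.0·V
residual = 14.695·(0.01821 + 0.09011·e^(−0.04·12.3)) = 1.0772
sugar = (2.5 − 1.0772)·4.0·15.0

85.3683 g


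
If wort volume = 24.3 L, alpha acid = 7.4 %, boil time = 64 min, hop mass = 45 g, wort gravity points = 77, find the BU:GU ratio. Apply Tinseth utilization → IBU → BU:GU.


U = 1.65·0.000125^(GP/1000)·(1−e^(−0.04t))/4.15;  IBU = (α/100)·m·U·1000/V;  BU:GU = IBU/GP
U = 1.65·0.000125^(77/1000)·(1−e^(−0.04·64))/4.15 = 0.1836
IBU = (7.4/100)·45·0.1836·1000/24.3 = 25.1648
BU:GU = 25.1648/77

0.3268


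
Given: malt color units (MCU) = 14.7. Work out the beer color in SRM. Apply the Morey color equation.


SRM = 1.4922 · MCU^0.6859
SRM = 1.4922 · 14.7^0.6859

9.4295 SRM


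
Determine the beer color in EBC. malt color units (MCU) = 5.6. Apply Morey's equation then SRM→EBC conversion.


SRM = 1.4922·MCU^0.6859;  EBC = SRM·1.97
SRM = 1.4922·5.6^0.6859 = 4.8642
EBC = 4.8642·1.97

9.5824 EBC


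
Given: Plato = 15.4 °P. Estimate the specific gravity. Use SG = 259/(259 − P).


SG = 259/(259 − 15.4)

1.0632


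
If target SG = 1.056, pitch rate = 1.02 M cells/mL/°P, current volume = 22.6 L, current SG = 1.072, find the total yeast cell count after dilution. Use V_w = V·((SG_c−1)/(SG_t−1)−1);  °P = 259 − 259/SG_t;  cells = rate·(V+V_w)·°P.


V_w = 22.6·((1.072−1)/(1.056−1)−1) = 6.4571
V_final = 22.6 + 6.4571 = 29.0571
°P = 259 − 259/1.056 = 13.7348
cells = 1.02·29.0571·13.7348

407.0774 billion cells


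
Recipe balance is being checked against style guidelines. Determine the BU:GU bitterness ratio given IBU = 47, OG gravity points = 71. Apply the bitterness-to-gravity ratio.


BU:GU = IBU / OG_points
BU:GU = 47 / 71

0.6620


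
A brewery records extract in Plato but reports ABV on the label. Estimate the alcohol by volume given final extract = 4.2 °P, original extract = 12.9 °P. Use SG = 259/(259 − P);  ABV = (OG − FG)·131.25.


OG = 259/(259 − 12.9) = 1.0524
FG = 259/(259 − 4.2) = 1.0165
ABV = (1.0524 − 1.0165)·131.25

4.7164 % ABV


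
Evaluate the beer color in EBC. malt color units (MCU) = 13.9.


SRM = 1.4922·MCU^0.6859;  EBC = SRM·1.97
SRM = 1.4922·13.9^0.6859 = 9.0745
EBC = 9.0745·1.97

17.8767 EBC


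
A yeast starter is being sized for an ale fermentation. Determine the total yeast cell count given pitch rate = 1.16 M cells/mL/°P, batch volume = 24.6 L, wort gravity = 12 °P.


cells (billions) = rate · V_L · °P
cells = 1.16 · 24.6 · 12

342.4320 billion cells


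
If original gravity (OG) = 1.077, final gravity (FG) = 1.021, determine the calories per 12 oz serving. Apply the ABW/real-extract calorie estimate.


ABW = (OG−FG)·131.25·0.79/FG;  °P = 259 − 259/SG (for OG→OE and FG→AE);  RE = 0.1808·OE + 0.8192·AE;  Cal = (6.9·ABW + 4·(RE−0.1))·FG·3.55
ABW = (1.077 − 1.021)·131.25·0.79/1.021 = 5.6871
OE = 259 − 259/1.077 = 18.5172 °P
AE = 259 − 259/1.021 = 5.3271 °P
RE = 0.1808·18.5172 + 0.8192·5.3271 = 7.7119 °P
Cal = (6.9·5.6871 + 4·(7.7119−0.1))·1.021·3.55

252.5889 kcal


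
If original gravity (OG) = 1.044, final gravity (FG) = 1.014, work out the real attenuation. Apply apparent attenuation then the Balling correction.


AA = (OG−FG)/(OG−1)·100;  RA = AA·0.8192
AA = (1.044 − 1.014)/(1.044 − 1)·100 = 68.1818
RA = 68.1818·0.8192

55.8545 %


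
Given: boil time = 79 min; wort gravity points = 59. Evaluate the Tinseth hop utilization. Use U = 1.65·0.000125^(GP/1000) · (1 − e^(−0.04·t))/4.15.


bigness = 1.65·0.000125^(59/1000) = 0.9710
boil_factor = (1 − e^(−0.04·79))/4.15 = 0.2307
U = 0.9710 · 0.2307

0.2240


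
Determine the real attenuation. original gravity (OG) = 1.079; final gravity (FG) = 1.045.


AA = (OG−FG)/(OG−1)·100;  RA = AA·0.8192
AA = (1.079 − 1.045)/(1.079 − 1)·100 = 43.0380
RA = 43.0380·0.8192

35.2567 %


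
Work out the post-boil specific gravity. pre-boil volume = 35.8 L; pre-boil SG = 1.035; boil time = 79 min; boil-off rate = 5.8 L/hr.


V_post = V_pre − rate·(t/60);  SG_post = 1 + (SG_pre−1)·V_pre/V_post
V_post = 35.8 − 5.8·(79/60) = 28.1633
SG_post = 1 + (1.035 − 1)·35.8/28.1633

1.0445


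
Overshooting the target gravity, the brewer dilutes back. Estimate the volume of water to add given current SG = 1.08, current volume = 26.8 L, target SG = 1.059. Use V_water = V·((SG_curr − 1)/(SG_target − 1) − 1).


V_water = 26.8·((1.08 − 1)/(1.059 − 1) − 1)

9.5390 L


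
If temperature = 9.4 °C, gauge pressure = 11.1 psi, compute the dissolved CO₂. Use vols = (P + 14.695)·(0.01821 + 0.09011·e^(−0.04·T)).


vols = (11.1 + 14.695)·(0.01821 + 0.09011·e^(−0.04·9.4))

2.0657 volumes


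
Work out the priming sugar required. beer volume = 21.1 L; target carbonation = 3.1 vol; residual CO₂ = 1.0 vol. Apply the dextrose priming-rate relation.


sugar = (target − residual)·4.0·V
sugar = (3.1 − 1.0)·4.0·21.1

177.2400 g


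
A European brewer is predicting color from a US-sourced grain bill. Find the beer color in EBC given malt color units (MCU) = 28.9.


SRM = 1.4922·MCU^0.6859;  EBC = SRM·1.97
SRM = 1.4922·28.9^0.6859 = 14.9919
EBC = 14.9919·1.97

29.5341 EBC


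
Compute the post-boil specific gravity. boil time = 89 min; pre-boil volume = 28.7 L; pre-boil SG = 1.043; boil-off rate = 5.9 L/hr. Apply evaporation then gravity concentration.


V_post = V_pre − rate·(t/60);  SG_post = 1 + (SG_pre−1)·V_pre/V_post
V_post = 28.7 − 5.9·(89/60) = 19.9483
SG_post = 1 + (1.043 − 1)·28.7/19.9483

1.0619


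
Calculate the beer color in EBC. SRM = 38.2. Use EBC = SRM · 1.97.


EBC = 38.2 · 1.97

75.2540 EBC


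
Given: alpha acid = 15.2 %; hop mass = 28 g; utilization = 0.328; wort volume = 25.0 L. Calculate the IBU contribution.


IBU = (α/100)·mass·U·1000 / V
IBU = (15.2/100)·28·0.328·1000 / 25.0

55.8387 IBU


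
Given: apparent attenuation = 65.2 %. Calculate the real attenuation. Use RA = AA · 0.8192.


RA = 65.2 · 0.8192

53.4118 %


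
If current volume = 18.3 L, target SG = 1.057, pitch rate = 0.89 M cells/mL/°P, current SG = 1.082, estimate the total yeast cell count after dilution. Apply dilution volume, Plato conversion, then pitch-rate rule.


V_w = V·((SG_c−1)/(SG_t−1)−1);  °P = 259 − 259/SG_t;  cells = rate·(V+V_w)·°P
V_w = 18.3·((1.082−1)/(1.057−1)−1) = 8.0263
V_final = 18.3 + 8.0263 = 26.3263
°P = 259 − 259/1.057 = 13.9669
cells = 0.89·26.3263·13.9669

327.2501 billion cells


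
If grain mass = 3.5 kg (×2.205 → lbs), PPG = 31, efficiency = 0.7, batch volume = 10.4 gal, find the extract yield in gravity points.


points = lbs × PPG × eff / vol
lbs = 3.5 × 2.205 = 7.7175
points = 7.7175 × 31 × 0.7 / 10.4

16.1029 points


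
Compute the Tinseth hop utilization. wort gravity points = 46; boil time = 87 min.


U = 1.65·0.000125^(GP/1000) · (1 − e^(−0.04·t))/4.15
bigness = 1.65·0.000125^(46/1000) = 1.0913
boil_factor = (1 − e^(−0.04·87))/4.15 = 0.2335
U = 1.0913 · 0.2335

0.2549


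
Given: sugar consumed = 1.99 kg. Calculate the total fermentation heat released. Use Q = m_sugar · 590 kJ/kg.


Q = 1.99 · 590

1174.1000 kJ


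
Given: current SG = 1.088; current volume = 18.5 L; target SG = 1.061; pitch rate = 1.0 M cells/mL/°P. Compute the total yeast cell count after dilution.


V_w = V·((SG_c−1)/(SG_t−1)−1);  °P = 259 − 259/SG_t;  cells = rate·(V+V_w)·°P
V_w = 18.5·((1.088−1)/(1.061−1)−1) = 8.1885
V_final = 18.5 + 8.1885 = 26.6885
°P = 259 − 259/1.061 = 14.8907
cells = 1.0·26.6885·14.8907

397.4100 billion cells


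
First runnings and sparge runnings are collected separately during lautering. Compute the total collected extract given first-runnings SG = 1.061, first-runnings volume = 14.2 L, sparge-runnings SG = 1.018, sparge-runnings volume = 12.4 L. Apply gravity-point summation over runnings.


total = Σ (SG_i − 1)·1000·V_i
first = (1.061 − 1)·1000·14.2 = 866.2000
sparge = (1.018 − 1)·1000·12.4 = 223.2000
total = 866.2000 + 223.2000

1089.4000 gravity·L


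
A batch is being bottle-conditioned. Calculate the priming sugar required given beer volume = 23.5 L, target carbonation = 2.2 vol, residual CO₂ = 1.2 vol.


sugar = (target − residual)·4.0·V
sugar = (2.2 − 1.2)·4.0·23.5

94.0000 g


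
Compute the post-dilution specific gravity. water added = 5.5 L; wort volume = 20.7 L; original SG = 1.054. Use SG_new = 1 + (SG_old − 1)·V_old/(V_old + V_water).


pts = (1.054 − 1)·1000·20.7/(20.7 + 5.5) = 42.6641
SG_new = 1 + 42.6641/1000

1.0427


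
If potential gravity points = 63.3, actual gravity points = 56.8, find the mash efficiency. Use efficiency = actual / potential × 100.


efficiency = 56.8 / 63.3 × 100

89.7314 %


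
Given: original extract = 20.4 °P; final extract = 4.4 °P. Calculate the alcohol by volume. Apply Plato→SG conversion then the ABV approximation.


SG = 259/(259 − P);  ABV = (OG − FG)·131.25
OG = 259/(259 − 20.4) = 1.0855
FG = 259/(259 − 4.4) = 1.0173
ABV = (1.0855 − 1.0173)·131.25

8.9534 % ABV


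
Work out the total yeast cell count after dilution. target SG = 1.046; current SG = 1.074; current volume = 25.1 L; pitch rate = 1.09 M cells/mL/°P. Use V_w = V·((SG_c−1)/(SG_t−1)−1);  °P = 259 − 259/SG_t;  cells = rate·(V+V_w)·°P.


V_w = 25.1·((1.074−1)/(1.046−1)−1) = 15.2783
V_final = 25.1 + 15.2783 = 40.3783
°P = 259 − 259/1.046 = 11.3901
cells = 1.09·40.3783·11.3901

501.3027 billion cells


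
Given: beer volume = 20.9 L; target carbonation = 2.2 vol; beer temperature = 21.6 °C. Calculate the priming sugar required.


residual = 14.695·(0.01821 + 0.09011·e^(−0.04·T));  sugar = (target − residual)·4.0·V
residual = 14.695·(0.01821 + 0.09011·e^(−0.04·21.6)) = 0.8257
sugar = (2.2 − 0.8257)·4.0·20.9

114.8918 g


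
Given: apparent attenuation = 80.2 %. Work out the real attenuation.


RA = AA · 0.8192
RA = 80.2 · 0.8192

65.6998 %


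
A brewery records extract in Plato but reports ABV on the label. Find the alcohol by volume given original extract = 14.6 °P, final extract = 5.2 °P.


SG = 259/(259 − P);  ABV = (OG − FG)·131.25
OG = 259/(259 − 14.6) = 1.0597
FG = 259/(259 − 5.2) = 1.0205
ABV = (1.0597 − 1.0205)·131.25

5.1515 % ABV


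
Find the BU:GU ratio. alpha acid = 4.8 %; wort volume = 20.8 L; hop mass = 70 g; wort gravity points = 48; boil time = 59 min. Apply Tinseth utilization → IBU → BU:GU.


U = 1.65·0.000125^(GP/1000)·(1−e^(−0.04t))/4.15;  IBU = (α/100)·m·U·1000/V;  BU:GU = IBU/GP
U = 1.65·0.000125^(48/1000)·(1−e^(−0.04·59))/4.15 = 0.2339
IBU = (4.8/100)·70·0.2339·1000/20.8 = 37.7825
BU:GU = 37.7825/48

0.7871


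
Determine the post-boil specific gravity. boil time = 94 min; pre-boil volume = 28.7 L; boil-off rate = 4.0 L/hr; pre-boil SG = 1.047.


V_post = V_pre − rate·(t/60);  SG_post = 1 + (SG_pre−1)·V_pre/V_post
V_post = 28.7 − 4.0·(94/60) = 22.4333
SG_post = 1 + (1.047 − 1)·28.7/22.4333

1.0601


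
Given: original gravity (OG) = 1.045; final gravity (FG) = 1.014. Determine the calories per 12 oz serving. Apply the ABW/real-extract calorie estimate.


ABW = (OG−FG)·131.25·0.79/FG;  °P = 259 − 259/SG (for OG→OE and FG→AE);  RE = 0.1808·OE + 0.8192·AE;  Cal = (6.9·ABW + 4·(RE−0.1))·FG·3.55
ABW = (1.045 − 1.014)·131.25·0.79/1.014 = 3.1699
OE = 259 − 259/1.045 = 11.1531 °P
AE = 259 − 259/1.014 = 3.5759 °P
RE = 0.1808·11.1531 + 0.8192·3.5759 = 4.9459 °P
Cal = (6.9·3.1699 + 4·(4.9459−0.1))·1.014·3.55

148.5096 kcal


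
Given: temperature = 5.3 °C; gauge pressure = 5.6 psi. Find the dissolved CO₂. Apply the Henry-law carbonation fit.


vols = (P + 14.695)·(0.01821 + 0.09011·e^(−0.04·T))
vols = (5.6 + 14.695)·(0.01821 + 0.09011·e^(−0.04·5.3))

1.8490 volumes


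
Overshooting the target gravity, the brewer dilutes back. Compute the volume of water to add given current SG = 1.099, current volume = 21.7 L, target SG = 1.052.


V_water = V·((SG_curr − 1)/(SG_target − 1) − 1)
V_water = 21.7·((1.099 − 1)/(1.052 − 1) − 1)

19.6135 L


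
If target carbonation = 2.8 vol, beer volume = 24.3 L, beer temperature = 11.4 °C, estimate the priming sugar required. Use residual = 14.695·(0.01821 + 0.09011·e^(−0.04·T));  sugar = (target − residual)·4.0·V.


residual = 14.695·(0.01821 + 0.09011·e^(−0.04·11.4)) = 1.1069
sugar = (2.8 − 1.1069)·4.0·24.3

164.5721 g


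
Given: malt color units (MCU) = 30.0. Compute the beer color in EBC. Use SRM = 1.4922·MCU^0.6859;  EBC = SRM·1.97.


SRM = 1.4922·30.0^0.6859 = 15.3810
EBC = 15.3810·1.97

30.3006 EBC


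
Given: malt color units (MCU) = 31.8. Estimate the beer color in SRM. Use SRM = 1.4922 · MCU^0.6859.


SRM = 1.4922 · 31.8^0.6859

16.0082 SRM


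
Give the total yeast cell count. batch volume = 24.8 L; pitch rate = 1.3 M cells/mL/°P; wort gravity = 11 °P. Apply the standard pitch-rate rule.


cells (billions) = rate · V_L · °P
cells = 1.3 · 24.8 · 11

354.6400 billion cells


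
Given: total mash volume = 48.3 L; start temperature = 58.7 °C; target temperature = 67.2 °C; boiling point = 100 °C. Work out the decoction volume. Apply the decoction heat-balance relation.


V_dec = V_total·(T_target − T_start)/(T_boil − T_start)
V_dec = 48.3·(67.2 − 58.7)/(100 − 58.7)

9.9407 L


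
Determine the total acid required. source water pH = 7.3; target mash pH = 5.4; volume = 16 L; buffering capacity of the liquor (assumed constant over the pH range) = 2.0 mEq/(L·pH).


acid = buffering capacity · (pH_source − pH_target) · V
acid = 2.0 · (7.3 − 5.4) · 16

60.8000 mEq


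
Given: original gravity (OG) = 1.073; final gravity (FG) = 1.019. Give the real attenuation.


AA = (OG−FG)/(OG−1)·100;  RA = AA·0.8192
AA = (1.073 − 1.019)/(1.073 − 1)·100 = 73.9726
RA = 73.9726·0.8192

60.5984 %


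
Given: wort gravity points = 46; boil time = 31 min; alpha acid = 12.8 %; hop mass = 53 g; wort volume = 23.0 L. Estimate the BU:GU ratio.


U = 1.65·0.000125^(GP/1000)·(1−e^(−0.04t))/4.15;  IBU = (α/100)·m·U·1000/V;  BU:GU = IBU/GP
U = 1.65·0.000125^(46/1000)·(1−e^(−0.04·31))/4.15 = 0.1869
IBU = (12.8/100)·53·0.1869·1000/23.0 = 55.1171
BU:GU = 55.1171/46

1.1982


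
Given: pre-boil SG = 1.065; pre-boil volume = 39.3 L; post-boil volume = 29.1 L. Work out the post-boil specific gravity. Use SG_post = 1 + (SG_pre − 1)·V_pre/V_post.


pts_pre = (1.065 − 1)·1000 = 65.0000
pts_post = 65.0000·39.3/29.1 = 87.7835
SG_post = 1 + 87.7835/1000

1.0878


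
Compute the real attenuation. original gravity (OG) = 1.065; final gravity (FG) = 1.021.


AA = (OG−FG)/(OG−1)·100;  RA = AA·0.8192
AA = (1.065 − 1.021)/(1.065 − 1)·100 = 67.6923
RA = 67.6923·0.8192

55.4535 %


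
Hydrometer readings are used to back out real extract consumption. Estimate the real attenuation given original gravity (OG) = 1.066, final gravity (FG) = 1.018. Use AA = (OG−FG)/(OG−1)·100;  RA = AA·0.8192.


AA = (1.066 − 1.018)/(1.066 − 1)·100 = 72.7273
RA = 72.7273·0.8192

59.5782 %


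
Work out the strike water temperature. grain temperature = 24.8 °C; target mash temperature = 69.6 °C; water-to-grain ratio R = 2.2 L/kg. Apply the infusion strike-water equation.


T_strike = (0.41/R)·(T_mash − T_grain) + T_mash
T_strike = (0.41/2.2)·(69.6 − 24.8) + 69.6

77.9491 °C


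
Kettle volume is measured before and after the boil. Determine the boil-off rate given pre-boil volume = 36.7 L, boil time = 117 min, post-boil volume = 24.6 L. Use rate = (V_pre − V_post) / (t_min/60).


rate = (36.7 − 24.6) / (117/60)

6.2051 L/hr


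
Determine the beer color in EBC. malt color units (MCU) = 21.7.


SRM = 1.4922·MCU^0.6859;  EBC = SRM·1.97
SRM = 1.4922·21.7^0.6859 = 12.3170
EBC = 12.3170·1.97

24.2645 EBC


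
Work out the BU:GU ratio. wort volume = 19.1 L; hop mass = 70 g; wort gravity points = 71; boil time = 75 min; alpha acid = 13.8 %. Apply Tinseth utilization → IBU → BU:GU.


U = 1.65·0.000125^(GP/1000)·(1−e^(−0.04t))/4.15;  IBU = (α/100)·m·U·1000/V;  BU:GU = IBU/GP
U = 1.65·0.000125^(71/1000)·(1−e^(−0.04·75))/4.15 = 0.1996
IBU = (13.8/100)·70·0.1996·1000/19.1 = 100.9441
BU:GU = 100.9441/71

1.4217


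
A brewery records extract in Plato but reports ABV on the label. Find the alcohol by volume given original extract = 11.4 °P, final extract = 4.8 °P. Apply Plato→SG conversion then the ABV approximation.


SG = 259/(259 − P);  ABV = (OG − FG)·131.25
OG = 259/(259 − 11.4) = 1.0460
FG = 259/(259 − 4.8) = 1.0189
ABV = (1.0460 − 1.0189)·131.25

3.5646 % ABV


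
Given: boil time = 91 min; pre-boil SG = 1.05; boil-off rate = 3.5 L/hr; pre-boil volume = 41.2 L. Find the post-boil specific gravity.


V_post = V_pre − rate·(t/60);  SG_post = 1 + (SG_pre−1)·V_pre/V_post
V_post = 41.2 − 3.5·(91/60) = 35.8917
SG_post = 1 + (1.05 − 1)·41.2/35.8917

1.0574


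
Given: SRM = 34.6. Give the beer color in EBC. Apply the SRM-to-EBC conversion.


EBC = SRM · 1.97
EBC = 34.6 · 1.97

68.1620 EBC


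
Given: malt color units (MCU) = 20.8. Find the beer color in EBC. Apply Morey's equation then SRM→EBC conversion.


SRM = 1.4922·MCU^0.6859;  EBC = SRM·1.97
SRM = 1.4922·20.8^0.6859 = 11.9643
EBC = 11.9643·1.97

23.5696 EBC


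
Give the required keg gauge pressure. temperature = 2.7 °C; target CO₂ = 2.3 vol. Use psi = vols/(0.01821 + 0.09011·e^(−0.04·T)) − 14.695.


psi = 2.3/(0.01821 + 0.09011·e^(−0.04·2.7)) − 14.695

8.5150 psi


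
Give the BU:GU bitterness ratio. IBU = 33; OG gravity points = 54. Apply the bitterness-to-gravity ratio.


BU:GU = IBU / OG_points
BU:GU = 33 / 54

0.6111


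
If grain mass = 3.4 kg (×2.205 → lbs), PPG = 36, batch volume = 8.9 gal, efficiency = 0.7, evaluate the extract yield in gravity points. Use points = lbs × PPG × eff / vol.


lbs = 3.4 × 2.205 = 7.4970
points = 7.4970 × 36 × 0.7 / 8.9

21.2275 points


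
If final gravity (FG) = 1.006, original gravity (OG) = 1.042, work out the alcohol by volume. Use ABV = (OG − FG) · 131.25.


ABV = (1.042 − 1.006) · 131.25

4.7250 % ABV


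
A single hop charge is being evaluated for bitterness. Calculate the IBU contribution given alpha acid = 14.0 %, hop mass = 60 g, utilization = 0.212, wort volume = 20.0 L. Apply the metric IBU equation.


IBU = (α/100)·mass·U·1000 / V
IBU = (14.0/100)·60·0.212·1000 / 20.0

89.0400 IBU


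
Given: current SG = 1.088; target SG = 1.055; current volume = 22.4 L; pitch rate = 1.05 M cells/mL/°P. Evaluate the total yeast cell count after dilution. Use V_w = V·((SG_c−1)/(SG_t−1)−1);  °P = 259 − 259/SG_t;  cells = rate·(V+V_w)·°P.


V_w = 22.4·((1.088−1)/(1.055−1)−1) = 13.4400
V_final = 22.4 + 13.4400 = 35.8400
°P = 259 − 259/1.055 = 13.5024
cells = 1.05·35.8400·13.5024

508.1212 billion cells


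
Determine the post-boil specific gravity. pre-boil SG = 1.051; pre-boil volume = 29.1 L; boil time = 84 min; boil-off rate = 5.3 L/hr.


V_post = V_pre − rate·(t/60);  SG_post = 1 + (SG_pre−1)·V_pre/V_post
V_post = 29.1 − 5.3·(84/60) = 21.6800
SG_post = 1 + (1.051 − 1)·29.1/21.6800

1.0685


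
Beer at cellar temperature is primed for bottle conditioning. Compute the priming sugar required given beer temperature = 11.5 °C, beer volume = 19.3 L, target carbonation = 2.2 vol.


residual = 14.695·(0.01821 + 0.09011·e^(−0.04·T));  sugar = (target − residual)·4.0·V
residual = 14.695·(0.01821 + 0.09011·e^(−0.04·11.5)) = 1.1035
sugar = (2.2 − 1.1035)·4.0·19.3

84.6482 g


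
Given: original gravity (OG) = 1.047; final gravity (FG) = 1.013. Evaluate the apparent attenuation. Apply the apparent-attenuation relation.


AA = (OG − FG)/(OG − 1) · 100
AA = (1.047 − 1.013)/(1.047 − 1) · 100

72.3404 %


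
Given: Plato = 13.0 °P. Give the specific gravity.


SG = 259/(259 − P)
SG = 259/(259 − 13.0)

1.0528


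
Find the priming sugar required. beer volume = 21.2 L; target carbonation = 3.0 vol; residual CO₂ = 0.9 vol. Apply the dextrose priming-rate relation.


sugar = (target − residual)·4.0·V
sugar = (3.0 − 0.9)·4.0·21.2

178.0800 g


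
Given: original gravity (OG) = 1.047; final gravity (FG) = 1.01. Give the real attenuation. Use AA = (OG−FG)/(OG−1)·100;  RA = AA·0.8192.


AA = (1.047 − 1.01)/(1.047 − 1)·100 = 78.7234
RA = 78.7234·0.8192

64.4902 %


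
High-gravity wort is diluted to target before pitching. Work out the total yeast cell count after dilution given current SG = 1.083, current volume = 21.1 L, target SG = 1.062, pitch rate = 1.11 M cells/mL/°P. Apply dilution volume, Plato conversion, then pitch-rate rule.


V_w = V·((SG_c−1)/(SG_t−1)−1);  °P = 259 − 259/SG_t;  cells = rate·(V+V_w)·°P
V_w = 21.1·((1.083−1)/(1.062−1)−1) = 7.1468
V_final = 21.1 + 7.1468 = 28.2468
°P = 259 − 259/1.062 = 15.1205
cells = 1.11·28.2468·15.1205

474.0878 billion cells


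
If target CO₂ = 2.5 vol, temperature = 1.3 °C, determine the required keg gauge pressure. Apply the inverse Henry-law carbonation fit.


psi = vols/(0.01821 + 0.09011·e^(−0.04·T)) − 14.695
psi = 2.5/(0.01821 + 0.09011·e^(−0.04·1.3)) − 14.695

9.4005 psi


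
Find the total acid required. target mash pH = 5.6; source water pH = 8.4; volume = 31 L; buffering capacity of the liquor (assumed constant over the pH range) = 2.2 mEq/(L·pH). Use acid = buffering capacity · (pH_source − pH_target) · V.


acid = 2.2 · (8.4 − 5.6) · 31

190.9600 mEq


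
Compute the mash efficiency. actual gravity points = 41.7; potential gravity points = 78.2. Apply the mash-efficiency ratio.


efficiency = actual / potential × 100
efficiency = 41.7 / 78.2 × 100

53.3248 %


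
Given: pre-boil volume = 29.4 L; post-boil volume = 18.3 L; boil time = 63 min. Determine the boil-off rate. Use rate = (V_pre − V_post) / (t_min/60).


rate = (29.4 − 18.3) / (63/60)

10.5714 L/hr


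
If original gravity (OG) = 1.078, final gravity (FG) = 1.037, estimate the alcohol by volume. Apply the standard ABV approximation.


ABV = (OG − FG) · 131.25
ABV = (1.078 − 1.037) · 131.25

5.3813 % ABV


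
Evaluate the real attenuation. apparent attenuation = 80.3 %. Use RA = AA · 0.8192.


RA = 80.3 · 0.8192

65.7818 %


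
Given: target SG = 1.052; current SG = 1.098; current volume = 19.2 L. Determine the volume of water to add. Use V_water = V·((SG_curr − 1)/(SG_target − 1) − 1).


V_water = 19.2·((1.098 − 1)/(1.052 − 1) − 1)

16.9846 L


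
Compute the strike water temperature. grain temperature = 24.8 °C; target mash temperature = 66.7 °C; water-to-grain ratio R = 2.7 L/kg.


T_strike = (0.41/R)·(T_mash − T_grain) + T_mash
T_strike = (0.41/2.7)·(66.7 − 24.8) + 66.7

73.0626 °C


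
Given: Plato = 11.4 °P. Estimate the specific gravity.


SG = 259/(259 − P)
SG = 259/(259 − 11.4)

1.0460


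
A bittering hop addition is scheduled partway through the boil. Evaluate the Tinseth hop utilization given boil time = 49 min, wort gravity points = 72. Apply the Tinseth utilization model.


U = 1.65·0.000125^(GP/1000) · (1 − e^(−0.04·t))/4.15
bigness = 1.65·0.000125^(72/1000) = 0.8639
boil_factor = (1 − e^(−0.04·49))/4.15 = 0.2070
U = 0.8639 · 0.2070

0.1788


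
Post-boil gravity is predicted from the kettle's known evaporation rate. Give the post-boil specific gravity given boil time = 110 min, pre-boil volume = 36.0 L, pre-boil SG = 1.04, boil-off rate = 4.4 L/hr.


V_post = V_pre − rate·(t/60);  SG_post = 1 + (SG_pre−1)·V_pre/V_post
V_post = 36.0 − 4.4·(110/60) = 27.9333
SG_post = 1 + (1.04 − 1)·36.0/27.9333

1.0516


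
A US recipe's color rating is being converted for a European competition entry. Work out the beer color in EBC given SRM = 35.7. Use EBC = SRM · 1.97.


EBC = 35.7 · 1.97

70.3290 EBC


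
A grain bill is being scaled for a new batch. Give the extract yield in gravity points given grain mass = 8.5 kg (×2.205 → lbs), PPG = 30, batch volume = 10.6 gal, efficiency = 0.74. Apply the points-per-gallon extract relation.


points = lbs × PPG × eff / vol
lbs = 8.5 × 2.205 = 18.7425
points = 18.7425 × 30 × 0.74 / 10.6

39.2532 points


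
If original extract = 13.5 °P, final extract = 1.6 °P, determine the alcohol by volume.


SG = 259/(259 − P);  ABV = (OG − FG)·131.25
OG = 259/(259 − 13.5) = 1.0550
FG = 259/(259 − 1.6) = 1.0062
ABV = (1.0550 − 1.0062)·131.25

6.4016 % ABV


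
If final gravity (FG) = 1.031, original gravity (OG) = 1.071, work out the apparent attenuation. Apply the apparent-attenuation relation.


AA = (OG − FG)/(OG − 1) · 100
AA = (1.071 − 1.031)/(1.071 − 1) · 100

56.3380 %


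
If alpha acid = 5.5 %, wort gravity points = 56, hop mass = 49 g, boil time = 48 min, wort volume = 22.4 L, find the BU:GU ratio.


U = 1.65·0.000125^(GP/1000)·(1−e^(−0.04t))/4.15;  IBU = (α/100)·m·U·1000/V;  BU:GU = IBU/GP
U = 1.65·0.000125^(56/1000)·(1−e^(−0.04·48))/4.15 = 0.2051
IBU = (5.5/100)·49·0.2051·1000/22.4 = 24.6787
BU:GU = 24.6787/56

0.4407


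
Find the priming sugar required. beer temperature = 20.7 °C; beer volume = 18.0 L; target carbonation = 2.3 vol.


residual = 14.695·(0.01821 + 0.09011·e^(−0.04·T));  sugar = (target − residual)·4.0·V
residual = 14.695·(0.01821 + 0.09011·e^(−0.04·20.7)) = 0.8462
sugar = (2.3 − 0.8462)·4.0·18.0

104.6769 g


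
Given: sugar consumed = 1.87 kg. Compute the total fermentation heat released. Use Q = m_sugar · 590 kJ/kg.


Q = 1.87 · 590

1103.3000 kJ


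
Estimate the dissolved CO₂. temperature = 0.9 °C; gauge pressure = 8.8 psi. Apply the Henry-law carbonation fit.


vols = (P + 14.695)·(0.01821 + 0.09011·e^(−0.04·T))
vols = (8.8 + 14.695)·(0.01821 + 0.09011·e^(−0.04·0.9))

2.4701 volumes


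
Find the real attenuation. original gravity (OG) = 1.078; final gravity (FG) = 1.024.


AA = (OG−FG)/(OG−1)·100;  RA = AA·0.8192
AA = (1.078 − 1.024)/(1.078 − 1)·100 = 69.2308
RA = 69.2308·0.8192

56.7138 %


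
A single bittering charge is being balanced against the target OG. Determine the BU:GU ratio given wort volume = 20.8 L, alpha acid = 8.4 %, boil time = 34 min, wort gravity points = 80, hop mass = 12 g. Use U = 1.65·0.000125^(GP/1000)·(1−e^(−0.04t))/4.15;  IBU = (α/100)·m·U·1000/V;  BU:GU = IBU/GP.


U = 1.65·0.000125^(80/1000)·(1−e^(−0.04·34))/4.15 = 0.1440
IBU = (8.4/100)·12·0.1440·1000/20.8 = 6.9787
BU:GU = 6.9787/80

0.0872


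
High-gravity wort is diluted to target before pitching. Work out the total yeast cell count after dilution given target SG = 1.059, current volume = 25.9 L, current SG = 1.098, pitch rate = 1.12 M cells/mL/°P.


V_w = V·((SG_c−1)/(SG_t−1)−1);  °P = 259 − 259/SG_t;  cells = rate·(V+V_w)·°P
V_w = 25.9·((1.098−1)/(1.059−1)−1) = 17.1203
V_final = 25.9 + 17.1203 = 43.0203
°P = 259 − 259/1.059 = 14.4297
cells = 1.12·43.0203·14.4297

695.2607 billion cells


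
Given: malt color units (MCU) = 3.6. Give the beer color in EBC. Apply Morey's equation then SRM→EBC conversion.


SRM = 1.4922·MCU^0.6859;  EBC = SRM·1.97
SRM = 1.4922·3.6^0.6859 = 3.5925
EBC = 3.5925·1.97

7.0772 EBC


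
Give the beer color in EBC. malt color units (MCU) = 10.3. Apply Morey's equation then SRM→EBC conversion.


SRM = 1.4922·MCU^0.6859;  EBC = SRM·1.97
SRM = 1.4922·10.3^0.6859 = 7.3881
EBC = 7.3881·1.97

14.5545 EBC


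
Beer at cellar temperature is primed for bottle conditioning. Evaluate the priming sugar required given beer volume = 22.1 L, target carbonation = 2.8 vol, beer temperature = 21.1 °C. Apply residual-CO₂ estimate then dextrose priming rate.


residual = 14.695·(0.01821 + 0.09011·e^(−0.04·T));  sugar = (target − residual)·4.0·V
residual = 14.695·(0.01821 + 0.09011·e^(−0.04·21.1)) = 0.8370
sugar = (2.8 − 0.8370)·4.0·22.1

173.5318 g


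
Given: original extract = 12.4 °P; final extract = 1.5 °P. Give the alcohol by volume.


SG = 259/(259 − P);  ABV = (OG − FG)·131.25
OG = 259/(259 − 12.4) = 1.0503
FG = 259/(259 − 1.5) = 1.0058
ABV = (1.0503 − 1.0058)·131.25

5.8352 % ABV


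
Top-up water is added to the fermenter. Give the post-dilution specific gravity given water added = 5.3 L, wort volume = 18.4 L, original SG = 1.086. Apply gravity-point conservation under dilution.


SG_new = 1 + (SG_old − 1)·V_old/(V_old + V_water)
pts = (1.086 − 1)·1000·18.4/(18.4 + 5.3) = 66.7679
SG_new = 1 + 66.7679/1000

1.0668


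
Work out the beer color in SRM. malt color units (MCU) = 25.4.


SRM = 1.4922 · MCU^0.6859
SRM = 1.4922 · 25.4^0.6859

13.7215 SRM


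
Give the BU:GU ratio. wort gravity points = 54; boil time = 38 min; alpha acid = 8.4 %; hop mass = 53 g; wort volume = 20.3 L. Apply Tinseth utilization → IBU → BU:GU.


U = 1.65·0.000125^(GP/1000)·(1−e^(−0.04t))/4.15;  IBU = (α/100)·m·U·1000/V;  BU:GU = IBU/GP
U = 1.65·0.000125^(54/1000)·(1−e^(−0.04·38))/4.15 = 0.1912
IBU = (8.4/100)·53·0.1912·1000/20.3 = 41.9314
BU:GU = 41.9314/54

0.7765


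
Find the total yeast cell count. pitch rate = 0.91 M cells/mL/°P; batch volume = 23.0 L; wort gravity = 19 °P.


cells (billions) = rate · V_L · °P
cells = 0.91 · 23.0 · 19

397.6700 billion cells


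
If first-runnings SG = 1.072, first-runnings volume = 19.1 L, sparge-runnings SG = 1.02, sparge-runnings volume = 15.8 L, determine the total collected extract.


total = Σ (SG_i − 1)·1000·V_i
first = (1.072 − 1)·1000·19.1 = 1375.2000
sparge = (1.02 − 1)·1000·15.8 = 316.0000
total = 1375.2000 + 316.0000

1691.2000 gravity·L


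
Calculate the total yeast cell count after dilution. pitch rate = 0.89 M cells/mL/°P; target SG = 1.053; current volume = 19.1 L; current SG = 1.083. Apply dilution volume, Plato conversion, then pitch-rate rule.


V_w = V·((SG_c−1)/(SG_t−1)−1);  °P = 259 − 259/SG_t;  cells = rate·(V+V_w)·°P
V_w = 19.1·((1.083−1)/(1.053−1)−1) = 10.8113
V_final = 19.1 + 10.8113 = 29.9113
°P = 259 − 259/1.053 = 13.0361
cells = 0.89·29.9113·13.0361

347.0347 billion cells
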